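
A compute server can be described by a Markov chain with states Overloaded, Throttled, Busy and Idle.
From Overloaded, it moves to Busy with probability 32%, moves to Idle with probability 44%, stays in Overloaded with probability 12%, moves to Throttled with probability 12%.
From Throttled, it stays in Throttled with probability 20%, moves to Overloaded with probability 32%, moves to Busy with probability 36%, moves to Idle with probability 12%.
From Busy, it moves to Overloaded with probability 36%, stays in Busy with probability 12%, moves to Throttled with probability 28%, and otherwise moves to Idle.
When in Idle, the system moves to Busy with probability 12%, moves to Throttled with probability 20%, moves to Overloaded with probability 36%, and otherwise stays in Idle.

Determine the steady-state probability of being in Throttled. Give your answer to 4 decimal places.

0.1952

Let the stationary distribution be π with π = πP and π_1 + π_2 + π_3 + π_4 = 1.
π_1 = 0.12·π_1 + 0.32·π_2 + 0.36·π_3 + 0.36·π_4
π_2 = 0.12·π_1 + 0.2·π_2 + 0.28·π_3 + 0.2·π_4
π_3 = 0.32·π_1 + 0.36·π_2 + 0.12·π_3 + 0.12·π_4
Solving with the normalization constraint gives π = (0.2840, 0.1952, 0.2236, 0.2972).
So the stationary probability of Throttled is 0.1952.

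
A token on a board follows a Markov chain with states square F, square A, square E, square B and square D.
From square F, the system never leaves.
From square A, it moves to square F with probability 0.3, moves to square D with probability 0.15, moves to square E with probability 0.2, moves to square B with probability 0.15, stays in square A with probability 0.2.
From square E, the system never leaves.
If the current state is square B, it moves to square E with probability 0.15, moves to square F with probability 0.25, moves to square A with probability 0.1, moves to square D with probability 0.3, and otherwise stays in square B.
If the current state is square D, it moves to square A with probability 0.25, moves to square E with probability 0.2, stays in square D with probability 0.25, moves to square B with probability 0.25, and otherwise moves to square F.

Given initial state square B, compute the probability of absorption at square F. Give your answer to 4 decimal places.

0.5454

Let h(s) be the probability of absorption at square F starting from transient state s. Then h(square F) = 1 and h(square E) = 0. By first-step analysis:
h(square A) = 0.3·1 + 0.2·h(square A) + 0.2·0 + 0.15·h(square B) + 0.15·h(square D)
h(square B) = 0.25·1 + 0.1·h(square A) + 0.15·0 + 0.2·h(square B) + 0.3·h(square D)
h(square D) = 0.05·1 + 0.25·h(square A) + 0.2·0 + 0.25·h(square B) + 0.25·h(square D)
Solving: h(square A) = 0.5588, h(square B) = 0.5454, h(square D) = 0.4347.
Starting from square B, the probability is 0.5454.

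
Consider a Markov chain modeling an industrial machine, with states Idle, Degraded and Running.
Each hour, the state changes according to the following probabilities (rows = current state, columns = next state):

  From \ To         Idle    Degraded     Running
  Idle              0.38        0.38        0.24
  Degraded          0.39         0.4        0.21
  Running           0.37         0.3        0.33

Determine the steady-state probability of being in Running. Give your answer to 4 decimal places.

Let the stationary distribution be π with π = πP and π_1 + π_2 + π_3 = 1.
π_1 = 0.38·π_1 + 0.39·π_2 + 0.37·π_3
π_2 = 0.38·π_1 + 0.4·π_2 + 0.3·π_3
Solving with the normalization constraint gives π = (0.3812, 0.3672, 0.2516).
So the stationary probability of Running is 0.2516.

0.2516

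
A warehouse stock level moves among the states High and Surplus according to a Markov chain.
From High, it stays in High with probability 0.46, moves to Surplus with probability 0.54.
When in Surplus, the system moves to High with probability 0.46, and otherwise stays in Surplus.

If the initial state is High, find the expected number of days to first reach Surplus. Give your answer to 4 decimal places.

1.8519

Let t(s) be the expected number of days to first reach Surplus from state s, with t(Surplus) = 0. Conditioning on the first day:
t(High) = 1 + 0.46·t(High)
Solving: t(High) = 1.8519.
Expected days from High to Surplus: 1.8519.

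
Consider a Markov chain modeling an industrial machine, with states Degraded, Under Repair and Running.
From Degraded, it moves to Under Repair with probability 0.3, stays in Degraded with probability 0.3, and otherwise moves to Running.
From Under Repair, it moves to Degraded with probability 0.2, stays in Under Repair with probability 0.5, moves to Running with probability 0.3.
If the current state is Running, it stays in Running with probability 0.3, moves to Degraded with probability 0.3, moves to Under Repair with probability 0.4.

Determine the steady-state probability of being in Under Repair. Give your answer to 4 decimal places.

Let the stationary distribution be π with π = πP and π_1 + π_2 + π_3 = 1.
π_1 = 0.3·π_1 + 0.2·π_2 + 0.3·π_3
π_2 = 0.3·π_1 + 0.5·π_2 + 0.4·π_3
Solving with the normalization constraint gives π = (0.2584, 0.4157, 0.3258).
So the stationary probability of Under Repair is 0.4157.

0.4157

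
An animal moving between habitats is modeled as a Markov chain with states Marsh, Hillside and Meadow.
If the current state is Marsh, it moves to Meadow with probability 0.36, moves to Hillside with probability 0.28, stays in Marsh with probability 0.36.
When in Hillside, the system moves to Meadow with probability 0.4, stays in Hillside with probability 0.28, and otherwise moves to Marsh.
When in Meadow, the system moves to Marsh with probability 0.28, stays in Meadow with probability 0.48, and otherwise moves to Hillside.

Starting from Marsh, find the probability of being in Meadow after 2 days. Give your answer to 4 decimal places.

Sum over the intermediate state after 1 day:
P = P(Marsh→Marsh)·P(Marsh→Meadow) + P(Marsh→Hillside)·P(Hillside→Meadow) + P(Marsh→Meadow)·P(Meadow→Meadow)
  = 0.36×0.36 + 0.28×0.4 + 0.36×0.48
  = 0.1296 + 0.1120 + 0.1728 = 0.4144

0.4144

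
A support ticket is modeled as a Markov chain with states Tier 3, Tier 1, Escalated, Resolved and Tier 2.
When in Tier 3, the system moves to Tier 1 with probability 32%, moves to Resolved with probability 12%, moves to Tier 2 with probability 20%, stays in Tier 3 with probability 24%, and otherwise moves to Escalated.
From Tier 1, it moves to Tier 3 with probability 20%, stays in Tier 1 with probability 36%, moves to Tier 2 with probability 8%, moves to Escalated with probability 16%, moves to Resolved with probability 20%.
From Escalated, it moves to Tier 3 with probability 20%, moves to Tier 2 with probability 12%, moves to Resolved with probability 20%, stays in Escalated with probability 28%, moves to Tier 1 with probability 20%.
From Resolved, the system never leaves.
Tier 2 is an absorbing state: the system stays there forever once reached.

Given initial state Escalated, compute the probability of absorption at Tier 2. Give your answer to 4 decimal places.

0.4072

Let h(s) be the probability of absorption at Tier 2 starting from transient state s. Then h(Tier 2) = 1 and h(Resolved) = 0. By first-step analysis:
h(Tier 3) = 0.24·h(Tier 3) + 0.32·h(Tier 1) + 0.12·h(Escalated) + 0.12·0 + 0.2·1
h(Tier 1) = 0.2·h(Tier 3) + 0.36·h(Tier 1) + 0.16·h(Escalated) + 0.2·0 + 0.08·1
h(Escalated) = 0.2·h(Tier 3) + 0.2·h(Tier 1) + 0.28·h(Escalated) + 0.2·0 + 0.12·1
Solving: h(Tier 3) = 0.4870, h(Tier 1) = 0.3790, h(Escalated) = 0.4072.
Starting from Escalated, the probability is 0.4072.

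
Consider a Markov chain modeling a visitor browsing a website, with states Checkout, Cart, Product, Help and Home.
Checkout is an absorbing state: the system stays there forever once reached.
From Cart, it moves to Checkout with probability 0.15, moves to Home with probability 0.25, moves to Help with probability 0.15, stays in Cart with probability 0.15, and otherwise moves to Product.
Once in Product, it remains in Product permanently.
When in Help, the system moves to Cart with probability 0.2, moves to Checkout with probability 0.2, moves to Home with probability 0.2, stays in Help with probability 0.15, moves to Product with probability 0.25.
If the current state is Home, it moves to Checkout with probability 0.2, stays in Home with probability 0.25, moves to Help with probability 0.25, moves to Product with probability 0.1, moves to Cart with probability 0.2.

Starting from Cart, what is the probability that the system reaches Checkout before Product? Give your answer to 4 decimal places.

0.4127

Let h(s) be the probability of absorption at Checkout starting from transient state s. Then h(Checkout) = 1 and h(Product) = 0. By first-step analysis:
h(Cart) = 0.15·1 + 0.15·h(Cart) + 0.3·0 + 0.15·h(Help) + 0.25·h(Home)
h(Help) = 0.2·1 + 0.2·h(Cart) + 0.25·0 + 0.15·h(Help) + 0.2·h(Home)
h(Home) = 0.2·1 + 0.2·h(Cart) + 0.1·0 + 0.25·h(Help) + 0.25·h(Home)
Solving: h(Cart) = 0.4127, h(Help) = 0.4569, h(Home) = 0.5290.
Starting from Cart, the probability is 0.4127.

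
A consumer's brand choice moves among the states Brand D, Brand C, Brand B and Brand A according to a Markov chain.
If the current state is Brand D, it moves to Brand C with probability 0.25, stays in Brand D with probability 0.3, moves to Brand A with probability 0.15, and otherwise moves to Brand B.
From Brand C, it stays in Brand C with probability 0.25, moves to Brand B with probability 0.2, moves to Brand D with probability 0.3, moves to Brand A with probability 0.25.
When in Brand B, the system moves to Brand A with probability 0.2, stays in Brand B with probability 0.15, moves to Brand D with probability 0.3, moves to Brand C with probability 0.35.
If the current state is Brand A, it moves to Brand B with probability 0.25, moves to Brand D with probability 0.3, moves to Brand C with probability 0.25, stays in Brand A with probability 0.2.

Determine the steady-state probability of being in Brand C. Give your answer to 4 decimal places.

0.2729

Let the stationary distribution be π with π = πP and π_1 + π_2 + π_3 + π_4 = 1.
π_1 = 0.3·π_1 + 0.3·π_2 + 0.3·π_3 + 0.3·π_4
π_2 = 0.25·π_1 + 0.25·π_2 + 0.35·π_3 + 0.25·π_4
π_3 = 0.3·π_1 + 0.2·π_2 + 0.15·π_3 + 0.25·π_4
Solving with the normalization constraint gives π = (0.3000, 0.2729, 0.2285, 0.1986).
So the stationary probability of Brand C is 0.2729.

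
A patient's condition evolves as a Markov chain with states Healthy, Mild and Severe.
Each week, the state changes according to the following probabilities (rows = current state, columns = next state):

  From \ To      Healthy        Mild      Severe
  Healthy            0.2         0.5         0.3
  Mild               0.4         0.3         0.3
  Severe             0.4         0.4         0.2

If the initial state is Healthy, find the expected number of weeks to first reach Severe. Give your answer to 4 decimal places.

Let t(s) be the expected number of weeks to first reach Severe from state s, with t(Severe) = 0. Conditioning on the first week:
t(Healthy) = 1 + 0.2·t(Healthy) + 0.5·t(Mild)
t(Mild) = 1 + 0.4·t(Healthy) + 0.3·t(Mild)
Solving: t(Healthy) = 3.3333, t(Mild) = 3.3333.
Expected weeks from Healthy to Severe: 3.3333.

3.3333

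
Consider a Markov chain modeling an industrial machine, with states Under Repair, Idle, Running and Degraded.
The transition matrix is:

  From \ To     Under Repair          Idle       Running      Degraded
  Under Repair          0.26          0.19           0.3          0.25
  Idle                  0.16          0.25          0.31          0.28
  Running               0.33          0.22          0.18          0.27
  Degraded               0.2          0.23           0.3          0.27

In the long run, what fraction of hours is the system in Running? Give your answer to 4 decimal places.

0.2698

Let the stationary distribution be π with π = πP and π_1 + π_2 + π_3 + π_4 = 1.
π_1 = 0.26·π_1 + 0.16·π_2 + 0.33·π_3 + 0.2·π_4
π_2 = 0.19·π_1 + 0.25·π_2 + 0.22·π_3 + 0.23·π_4
π_3 = 0.3·π_1 + 0.31·π_2 + 0.18·π_3 + 0.3·π_4
Solving with the normalization constraint gives π = (0.2406, 0.2221, 0.2698, 0.2674).
So the stationary probability of Running is 0.2698.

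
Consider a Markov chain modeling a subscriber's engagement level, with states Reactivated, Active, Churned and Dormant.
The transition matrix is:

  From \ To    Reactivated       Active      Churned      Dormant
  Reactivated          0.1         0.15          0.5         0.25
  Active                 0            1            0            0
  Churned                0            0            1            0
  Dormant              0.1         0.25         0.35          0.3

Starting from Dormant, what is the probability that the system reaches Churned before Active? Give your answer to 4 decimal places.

0.6033

Let h(s) be the probability of absorption at Churned starting from transient state s. Then h(Churned) = 1 and h(Active) = 0. By first-step analysis:
h(Reactivated) = 0.1·h(Reactivated) + 0.15·0 + 0.5·1 + 0.25·h(Dormant)
h(Dormant) = 0.1·h(Reactivated) + 0.25·0 + 0.35·1 + 0.3·h(Dormant)
Solving: h(Reactivated) = 0.7231, h(Dormant) = 0.6033.
Starting from Dormant, the probability is 0.6033.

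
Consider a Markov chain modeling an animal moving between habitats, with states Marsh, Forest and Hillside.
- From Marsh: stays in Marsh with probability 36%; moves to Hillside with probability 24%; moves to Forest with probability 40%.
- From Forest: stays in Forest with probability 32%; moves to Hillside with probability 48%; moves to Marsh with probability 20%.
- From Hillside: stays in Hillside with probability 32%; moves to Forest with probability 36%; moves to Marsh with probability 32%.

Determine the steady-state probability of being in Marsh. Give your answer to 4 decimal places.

Let the stationary distribution be π with π = πP and π_1 + π_2 + π_3 = 1.
π_1 = 0.36·π_1 + 0.2·π_2 + 0.32·π_3
π_2 = 0.4·π_1 + 0.32·π_2 + 0.36·π_3
Solving with the normalization constraint gives π = (0.2887, 0.3573, 0.3541).
So the stationary probability of Marsh is 0.2887.

0.2887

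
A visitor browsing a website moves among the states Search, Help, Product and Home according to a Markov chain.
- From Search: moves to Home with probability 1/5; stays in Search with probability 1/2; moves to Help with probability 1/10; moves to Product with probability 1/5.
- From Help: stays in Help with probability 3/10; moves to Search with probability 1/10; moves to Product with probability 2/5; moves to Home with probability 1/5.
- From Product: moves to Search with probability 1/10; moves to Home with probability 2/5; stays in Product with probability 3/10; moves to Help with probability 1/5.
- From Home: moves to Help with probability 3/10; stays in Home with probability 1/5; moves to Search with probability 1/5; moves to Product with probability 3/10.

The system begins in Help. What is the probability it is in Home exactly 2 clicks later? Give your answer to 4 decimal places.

0.2800

Propagate the distribution vector 2 clicks from Help.
After 0 clicks: (0.0000, 1.0000, 0.0000, 0.0000)
After 1 click: (0.1000, 0.3000, 0.4000, 0.2000)
After 2 clicks: (0.1600, 0.2400, 0.3200, 0.2800)
P(in Home after 2 clicks) = 0.2800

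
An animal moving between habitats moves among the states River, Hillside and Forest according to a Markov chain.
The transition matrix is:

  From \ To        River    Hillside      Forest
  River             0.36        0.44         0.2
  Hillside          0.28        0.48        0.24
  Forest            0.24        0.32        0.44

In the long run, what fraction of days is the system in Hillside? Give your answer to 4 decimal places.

0.4227

Let the stationary distribution be π with π = πP and π_1 + π_2 + π_3 = 1.
π_1 = 0.36·π_1 + 0.28·π_2 + 0.24·π_3
π_2 = 0.44·π_1 + 0.48·π_2 + 0.32·π_3
Solving with the normalization constraint gives π = (0.2919, 0.4227, 0.2854).
So the stationary probability of Hillside is 0.4227.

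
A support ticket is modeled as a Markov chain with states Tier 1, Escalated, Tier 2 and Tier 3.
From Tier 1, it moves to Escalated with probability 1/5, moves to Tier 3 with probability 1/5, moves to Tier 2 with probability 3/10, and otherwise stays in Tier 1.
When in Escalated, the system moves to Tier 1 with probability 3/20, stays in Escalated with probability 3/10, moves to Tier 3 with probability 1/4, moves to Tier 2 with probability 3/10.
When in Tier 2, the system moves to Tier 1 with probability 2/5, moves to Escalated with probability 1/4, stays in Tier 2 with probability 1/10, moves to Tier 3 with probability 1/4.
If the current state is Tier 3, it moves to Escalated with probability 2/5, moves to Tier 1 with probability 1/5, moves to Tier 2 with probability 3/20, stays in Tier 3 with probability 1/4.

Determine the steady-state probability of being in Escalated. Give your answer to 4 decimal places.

0.2872

Let the stationary distribution be π with π = πP and π_1 + π_2 + π_3 + π_4 = 1.
π_1 = 0.3·π_1 + 0.15·π_2 + 0.4·π_3 + 0.2·π_4
π_2 = 0.2·π_1 + 0.3·π_2 + 0.25·π_3 + 0.4·π_4
π_3 = 0.3·π_1 + 0.3·π_2 + 0.1·π_3 + 0.15·π_4
Solving with the normalization constraint gives π = (0.2552, 0.2872, 0.2203, 0.2372).
So the stationary probability of Escalated is 0.2872.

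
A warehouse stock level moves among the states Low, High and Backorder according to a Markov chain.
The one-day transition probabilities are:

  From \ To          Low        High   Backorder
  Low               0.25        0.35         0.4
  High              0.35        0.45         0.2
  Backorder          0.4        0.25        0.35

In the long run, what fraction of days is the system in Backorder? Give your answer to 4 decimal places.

0.3135

Let the stationary distribution be π with π = πP and π_1 + π_2 + π_3 = 1.
π_1 = 0.25·π_1 + 0.35·π_2 + 0.4·π_3
π_2 = 0.35·π_1 + 0.45·π_2 + 0.25·π_3
Solving with the normalization constraint gives π = (0.3324, 0.3541, 0.3135).
So the stationary probability of Backorder is 0.3135.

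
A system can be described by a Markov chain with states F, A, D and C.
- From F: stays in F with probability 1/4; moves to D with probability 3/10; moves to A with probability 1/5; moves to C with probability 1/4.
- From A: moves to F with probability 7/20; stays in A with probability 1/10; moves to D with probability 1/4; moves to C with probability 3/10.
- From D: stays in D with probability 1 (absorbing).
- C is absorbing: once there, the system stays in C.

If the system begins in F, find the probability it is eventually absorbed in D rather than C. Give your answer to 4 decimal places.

0.5289

Let h(s) be the probability of absorption at D starting from transient state s. Then h(D) = 1 and h(C) = 0. By first-step analysis:
h(F) = 0.25·h(F) + 0.2·h(A) + 0.3·1 + 0.25·0
h(A) = 0.35·h(F) + 0.1·h(A) + 0.25·1 + 0.3·0
Solving: h(F) = 0.5289, h(A) = 0.4835.
Starting from F, the probability is 0.5289.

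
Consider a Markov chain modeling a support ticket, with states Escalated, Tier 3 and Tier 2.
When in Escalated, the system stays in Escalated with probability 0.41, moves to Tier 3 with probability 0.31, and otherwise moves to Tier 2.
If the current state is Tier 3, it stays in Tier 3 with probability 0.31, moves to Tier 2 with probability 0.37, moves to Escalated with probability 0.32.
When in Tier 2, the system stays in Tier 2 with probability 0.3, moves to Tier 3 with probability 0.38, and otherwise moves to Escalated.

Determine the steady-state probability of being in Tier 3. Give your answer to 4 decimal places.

Let the stationary distribution be π with π = πP and π_1 + π_2 + π_3 = 1.
π_1 = 0.41·π_1 + 0.32·π_2 + 0.32·π_3
π_2 = 0.31·π_1 + 0.31·π_2 + 0.38·π_3
Solving with the normalization constraint gives π = (0.3516, 0.3321, 0.3162).
So the stationary probability of Tier 3 is 0.3321.

0.3321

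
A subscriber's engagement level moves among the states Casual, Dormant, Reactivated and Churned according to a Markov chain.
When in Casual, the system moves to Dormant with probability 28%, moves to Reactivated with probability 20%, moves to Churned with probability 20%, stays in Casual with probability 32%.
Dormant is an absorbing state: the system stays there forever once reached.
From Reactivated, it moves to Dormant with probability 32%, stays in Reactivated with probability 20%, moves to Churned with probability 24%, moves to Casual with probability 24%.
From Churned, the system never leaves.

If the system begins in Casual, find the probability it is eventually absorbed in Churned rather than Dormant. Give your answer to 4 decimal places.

0.4194

Let h(s) be the probability of absorption at Churned starting from transient state s. Then h(Churned) = 1 and h(Dormant) = 0. By first-step analysis:
h(Casual) = 0.32·h(Casual) + 0.28·0 + 0.2·h(Reactivated) + 0.2·1
h(Reactivated) = 0.24·h(Casual) + 0.32·0 + 0.2·h(Reactivated) + 0.24·1
Solving: h(Casual) = 0.4194, h(Reactivated) = 0.4258.
Starting from Casual, the probability is 0.4194.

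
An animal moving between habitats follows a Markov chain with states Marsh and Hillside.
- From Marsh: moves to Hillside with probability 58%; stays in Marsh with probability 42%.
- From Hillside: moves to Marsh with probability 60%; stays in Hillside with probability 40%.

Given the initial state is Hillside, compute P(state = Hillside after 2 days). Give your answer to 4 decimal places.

Sum over the intermediate state after 1 day:
P = P(Hillside→Marsh)·P(Marsh→Hillside) + P(Hillside→Hillside)·P(Hillside→Hillside)
  = 0.6×0.58 + 0.4×0.4
  = 0.3480 + 0.1600 = 0.5080

0.5080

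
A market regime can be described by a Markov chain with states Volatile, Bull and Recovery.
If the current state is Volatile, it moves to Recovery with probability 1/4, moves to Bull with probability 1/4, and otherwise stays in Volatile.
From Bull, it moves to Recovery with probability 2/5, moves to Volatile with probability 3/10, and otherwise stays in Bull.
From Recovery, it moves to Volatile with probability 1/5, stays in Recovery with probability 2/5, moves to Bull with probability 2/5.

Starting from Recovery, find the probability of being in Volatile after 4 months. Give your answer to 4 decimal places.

0.3291

Propagate the distribution vector 4 months from Recovery.
After 0 months: (0.0000, 0.0000, 1.0000)
After 1 month: (0.2000, 0.4000, 0.4000)
After 2 months: (0.3000, 0.3300, 0.3700)
After 3 months: (0.3230, 0.3220, 0.3550)
After 4 months: (0.3291, 0.3194, 0.3516)
P(in Volatile after 4 months) = 0.3291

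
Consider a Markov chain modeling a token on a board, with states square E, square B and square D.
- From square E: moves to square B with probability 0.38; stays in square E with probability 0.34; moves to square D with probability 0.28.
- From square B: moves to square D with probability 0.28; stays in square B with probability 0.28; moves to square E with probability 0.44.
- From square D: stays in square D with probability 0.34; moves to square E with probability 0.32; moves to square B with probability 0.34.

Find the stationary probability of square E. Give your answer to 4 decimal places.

Let the stationary distribution be π with π = πP and π_1 + π_2 + π_3 = 1.
π_1 = 0.34·π_1 + 0.44·π_2 + 0.32·π_3
π_2 = 0.38·π_1 + 0.28·π_2 + 0.34·π_3
Solving with the normalization constraint gives π = (0.3675, 0.3346, 0.2979).
So the stationary probability of square E is 0.3675.

0.3675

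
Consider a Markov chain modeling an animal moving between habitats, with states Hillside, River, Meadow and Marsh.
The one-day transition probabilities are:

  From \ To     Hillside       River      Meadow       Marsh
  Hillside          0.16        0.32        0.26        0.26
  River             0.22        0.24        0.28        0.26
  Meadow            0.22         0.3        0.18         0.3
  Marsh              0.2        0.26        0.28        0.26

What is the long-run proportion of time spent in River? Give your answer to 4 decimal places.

0.2766

Let the stationary distribution be π with π = πP and π_1 + π_2 + π_3 + π_4 = 1.
π_1 = 0.16·π_1 + 0.22·π_2 + 0.22·π_3 + 0.2·π_4
π_2 = 0.32·π_1 + 0.24·π_2 + 0.3·π_3 + 0.26·π_4
π_3 = 0.26·π_1 + 0.28·π_2 + 0.18·π_3 + 0.28·π_4
Solving with the normalization constraint gives π = (0.2025, 0.2766, 0.2509, 0.2700).
So the stationary probability of River is 0.2766.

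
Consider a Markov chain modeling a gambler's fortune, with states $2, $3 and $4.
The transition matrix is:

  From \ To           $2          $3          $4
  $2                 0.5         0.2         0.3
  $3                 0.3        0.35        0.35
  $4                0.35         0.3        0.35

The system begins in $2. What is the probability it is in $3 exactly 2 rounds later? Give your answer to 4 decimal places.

0.2600

Sum over the intermediate state after 1 round:
P = P($2→$2)·P($2→$3) + P($2→$3)·P($3→$3) + P($2→$4)·P($4→$3)
  = 0.5×0.2 + 0.2×0.35 + 0.3×0.3
  = 0.1000 + 0.0700 + 0.0900 = 0.2600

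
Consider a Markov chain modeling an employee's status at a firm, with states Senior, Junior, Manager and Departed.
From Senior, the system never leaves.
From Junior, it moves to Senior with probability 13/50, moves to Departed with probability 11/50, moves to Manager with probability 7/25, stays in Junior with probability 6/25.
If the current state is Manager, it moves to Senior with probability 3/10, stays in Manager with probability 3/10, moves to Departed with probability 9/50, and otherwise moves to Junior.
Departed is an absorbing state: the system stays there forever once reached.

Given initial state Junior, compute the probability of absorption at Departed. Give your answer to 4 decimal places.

Let h(s) be the probability of absorption at Departed starting from transient state s. Then h(Departed) = 1 and h(Senior) = 0. By first-step analysis:
h(Junior) = 0.26·0 + 0.24·h(Junior) + 0.28·h(Manager) + 0.22·1
h(Manager) = 0.3·0 + 0.22·h(Junior) + 0.3·h(Manager) + 0.18·1
Solving: h(Junior) = 0.4345, h(Manager) = 0.3937.
Starting from Junior, the probability is 0.4345.

0.4345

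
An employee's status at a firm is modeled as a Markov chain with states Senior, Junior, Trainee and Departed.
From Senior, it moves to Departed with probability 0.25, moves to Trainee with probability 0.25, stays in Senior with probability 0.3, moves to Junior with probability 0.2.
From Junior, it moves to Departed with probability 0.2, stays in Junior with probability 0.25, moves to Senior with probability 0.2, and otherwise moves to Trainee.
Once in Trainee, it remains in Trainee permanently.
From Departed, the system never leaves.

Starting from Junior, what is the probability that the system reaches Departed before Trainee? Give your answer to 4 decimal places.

0.3918

Let h(s) be the probability of absorption at Departed starting from transient state s. Then h(Departed) = 1 and h(Trainee) = 0. By first-step analysis:
h(Senior) = 0.3·h(Senior) + 0.2·h(Junior) + 0.25·0 + 0.25·1
h(Junior) = 0.2·h(Senior) + 0.25·h(Junior) + 0.35·0 + 0.2·1
Solving: h(Senior) = 0.4691, h(Junior) = 0.3918.
Starting from Junior, the probability is 0.3918.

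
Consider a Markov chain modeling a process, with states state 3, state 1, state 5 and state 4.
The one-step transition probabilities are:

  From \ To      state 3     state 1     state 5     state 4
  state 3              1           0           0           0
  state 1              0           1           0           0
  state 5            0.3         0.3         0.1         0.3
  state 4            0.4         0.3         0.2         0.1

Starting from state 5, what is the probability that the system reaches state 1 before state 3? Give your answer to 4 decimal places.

Let h(s) be the probability of absorption at state 1 starting from transient state s. Then h(state 1) = 1 and h(state 3) = 0. By first-step analysis:
h(state 5) = 0.3·0 + 0.3·1 + 0.1·h(state 5) + 0.3·h(state 4)
h(state 4) = 0.4·0 + 0.3·1 + 0.2·h(state 5) + 0.1·h(state 4)
Solving: h(state 5) = 0.4800, h(state 4) = 0.4400.
Starting from state 5, the probability is 0.4800.

0.4800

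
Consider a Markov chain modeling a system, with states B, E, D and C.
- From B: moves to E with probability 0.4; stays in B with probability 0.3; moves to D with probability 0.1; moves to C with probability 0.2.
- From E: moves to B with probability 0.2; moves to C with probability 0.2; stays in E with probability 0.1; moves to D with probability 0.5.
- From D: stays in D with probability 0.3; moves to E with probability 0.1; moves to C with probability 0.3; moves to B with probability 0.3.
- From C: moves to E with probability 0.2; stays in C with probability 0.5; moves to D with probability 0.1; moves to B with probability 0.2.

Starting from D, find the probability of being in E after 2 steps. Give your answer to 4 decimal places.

0.2200

Propagate the distribution vector 2 steps from D.
After 0 steps: (0.0000, 0.0000, 1.0000, 0.0000)
After 1 step: (0.3000, 0.1000, 0.3000, 0.3000)
After 2 steps: (0.2600, 0.2200, 0.2000, 0.3200)
P(in E after 2 steps) = 0.2200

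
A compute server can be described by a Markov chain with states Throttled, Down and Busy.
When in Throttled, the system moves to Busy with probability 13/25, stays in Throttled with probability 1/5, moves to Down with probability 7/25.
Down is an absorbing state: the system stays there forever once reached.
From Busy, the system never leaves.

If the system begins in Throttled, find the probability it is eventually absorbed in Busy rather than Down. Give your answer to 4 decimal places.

0.6500

Let h(s) be the probability of absorption at Busy starting from transient state s. Then h(Busy) = 1 and h(Down) = 0. By first-step analysis:
h(Throttled) = 0.2·h(Throttled) + 0.28·0 + 0.52·1
Solving: h(Throttled) = 0.6500.
Starting from Throttled, the probability is 0.6500.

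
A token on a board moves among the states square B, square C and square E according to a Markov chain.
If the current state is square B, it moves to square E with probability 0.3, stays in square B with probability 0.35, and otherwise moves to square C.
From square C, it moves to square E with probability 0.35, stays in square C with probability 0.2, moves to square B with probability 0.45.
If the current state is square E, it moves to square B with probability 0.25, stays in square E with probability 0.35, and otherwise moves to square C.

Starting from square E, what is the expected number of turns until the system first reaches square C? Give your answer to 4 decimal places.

2.5899

Let t(s) be the expected number of turns to first reach square C from state s, with t(square C) = 0. Conditioning on the first turn:
t(square B) = 1 + 0.35·t(square B) + 0.3·t(square E)
t(square E) = 1 + 0.25·t(square B) + 0.35·t(square E)
Solving: t(square B) = 2.7338, t(square E) = 2.5899.
Expected turns from square E to square C: 2.5899.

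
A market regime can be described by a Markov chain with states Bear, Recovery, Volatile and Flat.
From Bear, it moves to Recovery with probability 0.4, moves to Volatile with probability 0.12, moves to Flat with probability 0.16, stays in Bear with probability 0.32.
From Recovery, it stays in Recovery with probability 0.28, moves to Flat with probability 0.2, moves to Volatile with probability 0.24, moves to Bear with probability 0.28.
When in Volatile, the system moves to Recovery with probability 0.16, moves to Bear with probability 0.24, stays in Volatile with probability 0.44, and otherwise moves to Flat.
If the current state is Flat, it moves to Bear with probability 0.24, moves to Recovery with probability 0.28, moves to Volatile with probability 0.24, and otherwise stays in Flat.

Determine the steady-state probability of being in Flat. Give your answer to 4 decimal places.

Let the stationary distribution be π with π = πP and π_1 + π_2 + π_3 + π_4 = 1.
π_1 = 0.32·π_1 + 0.28·π_2 + 0.24·π_3 + 0.24·π_4
π_2 = 0.4·π_1 + 0.28·π_2 + 0.16·π_3 + 0.28·π_4
π_3 = 0.12·π_1 + 0.24·π_2 + 0.44·π_3 + 0.24·π_4
Solving with the normalization constraint gives π = (0.2731, 0.2817, 0.2590, 0.1862).
So the stationary probability of Flat is 0.1862.

0.1862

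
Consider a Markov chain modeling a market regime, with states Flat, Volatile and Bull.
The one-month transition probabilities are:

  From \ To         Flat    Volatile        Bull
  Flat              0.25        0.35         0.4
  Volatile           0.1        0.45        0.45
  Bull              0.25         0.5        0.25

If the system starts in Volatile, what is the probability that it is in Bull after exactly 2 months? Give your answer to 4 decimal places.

Sum over the intermediate state after 1 month:
P = P(Volatile→Flat)·P(Flat→Bull) + P(Volatile→Volatile)·P(Volatile→Bull) + P(Volatile→Bull)·P(Bull→Bull)
  = 0.1×0.4 + 0.45×0.45 + 0.45×0.25
  = 0.0400 + 0.2025 + 0.1125 = 0.3550

0.3550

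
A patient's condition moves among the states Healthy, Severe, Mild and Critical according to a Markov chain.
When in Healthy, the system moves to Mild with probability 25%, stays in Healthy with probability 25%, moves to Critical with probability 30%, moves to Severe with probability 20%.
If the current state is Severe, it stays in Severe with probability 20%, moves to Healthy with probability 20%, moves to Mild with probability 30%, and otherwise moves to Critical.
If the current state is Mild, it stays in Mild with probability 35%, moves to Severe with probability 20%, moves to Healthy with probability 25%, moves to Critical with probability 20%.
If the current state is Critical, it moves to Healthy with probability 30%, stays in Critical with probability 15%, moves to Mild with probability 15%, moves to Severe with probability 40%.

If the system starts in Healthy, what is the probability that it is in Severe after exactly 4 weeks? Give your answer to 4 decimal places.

Propagate the distribution vector 4 weeks from Healthy.
After 0 weeks: (1.0000, 0.0000, 0.0000, 0.0000)
After 1 week: (0.2500, 0.2000, 0.2500, 0.3000)
After 2 weeks: (0.2550, 0.2600, 0.2550, 0.2300)
After 3 weeks: (0.2485, 0.2460, 0.2655, 0.2400)
After 4 weeks: (0.2497, 0.2480, 0.2649, 0.2375)
P(in Severe after 4 weeks) = 0.2480

0.2480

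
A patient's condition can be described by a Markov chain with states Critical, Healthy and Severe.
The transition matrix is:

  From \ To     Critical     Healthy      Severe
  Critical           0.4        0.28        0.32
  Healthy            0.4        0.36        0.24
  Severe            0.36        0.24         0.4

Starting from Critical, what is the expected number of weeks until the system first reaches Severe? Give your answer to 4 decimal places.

Let t(s) be the expected number of weeks to first reach Severe from state s, with t(Severe) = 0. Conditioning on the first week:
t(Critical) = 1 + 0.4·t(Critical) + 0.28·t(Healthy)
t(Healthy) = 1 + 0.4·t(Critical) + 0.36·t(Healthy)
Solving: t(Critical) = 3.3824, t(Healthy) = 3.6765.
Expected weeks from Critical to Severe: 3.3824.

3.3824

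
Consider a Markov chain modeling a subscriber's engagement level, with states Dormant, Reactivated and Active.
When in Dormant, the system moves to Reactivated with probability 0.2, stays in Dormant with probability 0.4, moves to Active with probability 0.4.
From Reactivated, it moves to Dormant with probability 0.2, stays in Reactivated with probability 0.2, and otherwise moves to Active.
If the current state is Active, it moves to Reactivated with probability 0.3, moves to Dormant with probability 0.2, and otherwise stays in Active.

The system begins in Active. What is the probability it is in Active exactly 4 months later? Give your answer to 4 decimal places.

Propagate the distribution vector 4 months from Active.
After 0 months: (0.0000, 0.0000, 1.0000)
After 1 month: (0.2000, 0.3000, 0.5000)
After 2 months: (0.2400, 0.2500, 0.5100)
After 3 months: (0.2480, 0.2510, 0.5010)
After 4 months: (0.2496, 0.2501, 0.5003)
P(in Active after 4 months) = 0.5003

0.5003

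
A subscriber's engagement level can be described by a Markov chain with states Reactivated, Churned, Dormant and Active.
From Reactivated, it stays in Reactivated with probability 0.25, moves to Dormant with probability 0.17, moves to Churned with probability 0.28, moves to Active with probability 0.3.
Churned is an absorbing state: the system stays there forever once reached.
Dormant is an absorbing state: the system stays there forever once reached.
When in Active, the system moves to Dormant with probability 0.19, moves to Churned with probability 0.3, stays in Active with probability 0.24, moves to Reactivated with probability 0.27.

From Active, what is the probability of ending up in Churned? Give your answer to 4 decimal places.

0.6147

Let h(s) be the probability of absorption at Churned starting from transient state s. Then h(Churned) = 1 and h(Dormant) = 0. By first-step analysis:
h(Reactivated) = 0.25·h(Reactivated) + 0.28·1 + 0.17·0 + 0.3·h(Active)
h(Active) = 0.27·h(Reactivated) + 0.3·1 + 0.19·0 + 0.24·h(Active)
Solving: h(Reactivated) = 0.6192, h(Active) = 0.6147.
Starting from Active, the probability is 0.6147.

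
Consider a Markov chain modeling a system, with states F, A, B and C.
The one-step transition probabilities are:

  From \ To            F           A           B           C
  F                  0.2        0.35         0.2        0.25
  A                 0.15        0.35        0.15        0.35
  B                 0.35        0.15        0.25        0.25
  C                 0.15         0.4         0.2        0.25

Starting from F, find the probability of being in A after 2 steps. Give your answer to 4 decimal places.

0.3225

Propagate the distribution vector 2 steps from F.
After 0 steps: (1.0000, 0.0000, 0.0000, 0.0000)
After 1 step: (0.2000, 0.3500, 0.2000, 0.2500)
After 2 steps: (0.2000, 0.3225, 0.1925, 0.2850)
P(in A after 2 steps) = 0.3225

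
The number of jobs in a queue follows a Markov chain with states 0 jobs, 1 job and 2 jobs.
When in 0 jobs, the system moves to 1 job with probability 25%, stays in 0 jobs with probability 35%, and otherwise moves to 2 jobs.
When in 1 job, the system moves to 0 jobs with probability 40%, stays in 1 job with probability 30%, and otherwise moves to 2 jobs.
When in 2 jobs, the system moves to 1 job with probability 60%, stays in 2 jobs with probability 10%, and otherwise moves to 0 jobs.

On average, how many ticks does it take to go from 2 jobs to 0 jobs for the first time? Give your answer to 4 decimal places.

Let t(s) be the expected number of ticks to first reach 0 jobs from state s, with t(0 jobs) = 0. Conditioning on the first tick:
t(1 job) = 1 + 0.3·t(1 job) + 0.3·t(2 jobs)
t(2 jobs) = 1 + 0.6·t(1 job) + 0.1·t(2 jobs)
Solving: t(1 job) = 2.6667, t(2 jobs) = 2.8889.
Expected ticks from 2 jobs to 0 jobs: 2.8889.

2.8889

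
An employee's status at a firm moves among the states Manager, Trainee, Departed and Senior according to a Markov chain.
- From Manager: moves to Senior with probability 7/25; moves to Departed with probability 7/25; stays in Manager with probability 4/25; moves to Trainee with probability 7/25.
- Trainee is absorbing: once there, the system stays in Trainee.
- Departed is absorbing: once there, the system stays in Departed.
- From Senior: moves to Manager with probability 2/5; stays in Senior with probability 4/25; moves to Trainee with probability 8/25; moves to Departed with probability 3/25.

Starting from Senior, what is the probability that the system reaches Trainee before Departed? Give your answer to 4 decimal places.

0.6415

Let h(s) be the probability of absorption at Trainee starting from transient state s. Then h(Trainee) = 1 and h(Departed) = 0. By first-step analysis:
h(Manager) = 0.16·h(Manager) + 0.28·1 + 0.28·0 + 0.28·h(Senior)
h(Senior) = 0.4·h(Manager) + 0.32·1 + 0.12·0 + 0.16·h(Senior)
Solving: h(Manager) = 0.5472, h(Senior) = 0.6415.
Starting from Senior, the probability is 0.6415.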